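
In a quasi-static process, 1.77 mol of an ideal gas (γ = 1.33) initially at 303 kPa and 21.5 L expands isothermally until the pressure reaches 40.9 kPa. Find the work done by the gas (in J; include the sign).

T₁ = P₁V₁/(nR) = 303×21.5/(1.77×8.314) = 443 K.
Isothermal: T stays 443 K; PV = const ⇒ V₂ = 159 L, P₂ = 40.9 kPa.
W = nRT ln(V₂/V₁) = 1.77×8.314×443×ln(7.41) = 13000 J.

13000 J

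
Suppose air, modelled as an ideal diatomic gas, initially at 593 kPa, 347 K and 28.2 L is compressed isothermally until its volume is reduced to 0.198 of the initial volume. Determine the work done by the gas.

-27100 J

n = P₁V₁/(RT₁) = 593×28.2/(8.314×347) = 5.80 mol.
Isothermal: T stays 347 K; PV = const ⇒ V₂ = 5.58 L, P₂ = 2990 kPa.
W = nRT ln(V₂/V₁) = 5.80×8.314×347×ln(0.198) = -27100 J.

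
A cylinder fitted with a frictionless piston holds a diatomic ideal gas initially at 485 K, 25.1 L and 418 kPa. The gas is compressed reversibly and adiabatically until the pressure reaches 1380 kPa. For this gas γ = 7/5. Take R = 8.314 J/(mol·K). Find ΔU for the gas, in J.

10700 J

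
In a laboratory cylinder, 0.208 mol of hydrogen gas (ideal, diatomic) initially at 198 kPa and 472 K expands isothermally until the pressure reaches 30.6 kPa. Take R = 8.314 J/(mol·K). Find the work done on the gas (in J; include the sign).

V₁ = nRT₁/P₁ = 0.208×8.314×472/198 = 4.12 L.
Isothermal: T stays 472 K; PV = const ⇒ V₂ = 26.7 L, P₂ = 30.6 kPa.
W = nRT ln(V₂/V₁) = 0.208×8.314×472×ln(6.47) = 1520 J.
Work done on the gas = −W_by = -1520 J.

-1520 J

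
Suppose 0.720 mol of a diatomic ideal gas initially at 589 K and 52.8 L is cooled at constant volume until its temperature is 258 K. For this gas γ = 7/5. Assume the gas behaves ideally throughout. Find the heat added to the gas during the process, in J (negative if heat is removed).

-4950 J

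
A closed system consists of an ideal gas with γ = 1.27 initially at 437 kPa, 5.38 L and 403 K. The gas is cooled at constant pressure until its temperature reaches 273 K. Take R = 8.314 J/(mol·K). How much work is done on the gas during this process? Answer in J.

758 J

n = P₁V₁/(RT₁) = 437×5.38/(8.314×403) = 0.702 mol.
Isobaric: P stays 437 kPa; V/T = const ⇒ T₂ = 273 K, V₂ = 3.64 L.
W = PΔV = 437×(3.64−5.38) kPa·L = -758 J.
Work done on the gas = −W_by = 758 J.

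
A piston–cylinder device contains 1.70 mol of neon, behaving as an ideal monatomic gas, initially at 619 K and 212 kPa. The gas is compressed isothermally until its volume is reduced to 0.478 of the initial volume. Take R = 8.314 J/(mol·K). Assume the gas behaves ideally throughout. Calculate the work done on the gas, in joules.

V₁ = nRT₁/P₁ = 1.70×8.314×619/212 = 41.3 L.
Isothermal: T stays 619 K; PV = const ⇒ V₂ = 19.7 L, P₂ = 444 kPa.
W = nRT ln(V₂/V₁) = 1.70×8.314×619×ln(0.478) = -6460 J.
Work done on the gas = −W_by = 6460 J.

6460 J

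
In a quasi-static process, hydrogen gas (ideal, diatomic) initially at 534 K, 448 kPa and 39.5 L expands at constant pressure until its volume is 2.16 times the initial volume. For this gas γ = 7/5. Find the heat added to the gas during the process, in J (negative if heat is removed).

71800 J

n = P₁V₁/(RT₁) = 448×39.5/(8.314×534) = 3.99 mol.
Isobaric: P stays 448 kPa; V/T = const ⇒ T₂ = 1150 K, V₂ = 85.3 L.
W = PΔV = 448×(85.3−39.5) kPa·L = 20500 J.
ΔU = nCvΔT = 3.99×20.8×(1150−534) = 51300 J.
Q = ΔU + W = nCpΔT = 71800 J.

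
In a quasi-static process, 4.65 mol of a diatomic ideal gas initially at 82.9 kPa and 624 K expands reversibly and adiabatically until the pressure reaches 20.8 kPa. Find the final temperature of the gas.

420 K

V₁ = nRT₁/P₁ = 4.65×8.314×624/82.9 = 291 L.
Adiabatic: T₂/T₁ = (P₂/P₁)^((γ−1)/γ) ⇒ T₂ = 624×(0.251)^0.286 = 420 K; V₂ = 781 L.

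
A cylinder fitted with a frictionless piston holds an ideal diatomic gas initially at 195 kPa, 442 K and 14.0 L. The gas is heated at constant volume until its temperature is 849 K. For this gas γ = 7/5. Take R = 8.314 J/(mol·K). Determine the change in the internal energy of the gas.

6280 J

n = P₁V₁/(RT₁) = 195×14.0/(8.314×442) = 0.743 mol.
Isochoric: V stays 14.0 L; P/T = const ⇒ T₂ = 849 K, P₂ = 375 kPa.
For an ideal gas ΔU = nCvΔT with Cv = (5/2)R = 20.8 J/(mol·K).
ΔU = 0.743×20.8×(849−442) = 6280 J.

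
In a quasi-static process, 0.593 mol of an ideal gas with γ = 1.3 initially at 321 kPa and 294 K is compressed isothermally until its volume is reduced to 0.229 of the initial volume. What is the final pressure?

1400 kPa

V₁ = nRT₁/P₁ = 0.593×8.314×294/321 = 4.52 L.
Isothermal: T stays 294 K; PV = const ⇒ V₂ = 1.03 L, P₂ = 1400 kPa.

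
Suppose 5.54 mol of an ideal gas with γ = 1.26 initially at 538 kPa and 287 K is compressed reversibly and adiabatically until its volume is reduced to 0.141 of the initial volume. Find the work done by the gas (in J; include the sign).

V₁ = nRT₁/P₁ = 5.54×8.314×287/538 = 24.6 L.
Adiabatic: TV^(γ−1) = const ⇒ T₂ = 287×(7.09)^0.260 = 478 K; PV^γ = const ⇒ P₂ = 6350 kPa.
ΔU = nCvΔT = 5.54×32.0×(478−287) = 33800 J.
Q = 0 for an adiabatic process, so W = −ΔU = -33800 J.

-33800 J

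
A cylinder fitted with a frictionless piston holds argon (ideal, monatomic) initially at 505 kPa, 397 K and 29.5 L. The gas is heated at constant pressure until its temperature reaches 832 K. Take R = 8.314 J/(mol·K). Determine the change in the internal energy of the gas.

24500 J

n = P₁V₁/(RT₁) = 505×29.5/(8.314×397) = 4.51 mol.
Isobaric: P stays 505 kPa; V/T = const ⇒ T₂ = 832 K, V₂ = 61.8 L.
For an ideal gas ΔU = nCvΔT with Cv = (3/2)R = 12.5 J/(mol·K).
ΔU = 4.51×12.5×(832−397) = 24500 J.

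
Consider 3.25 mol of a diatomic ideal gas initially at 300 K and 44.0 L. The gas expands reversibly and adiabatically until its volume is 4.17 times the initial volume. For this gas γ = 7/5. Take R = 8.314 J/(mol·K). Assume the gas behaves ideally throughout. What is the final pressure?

P₁ = nRT₁/V₁ = 3.25×8.314×300/44.0 = 184 kPa.
Adiabatic: TV^(γ−1) = const ⇒ T₂ = 300×(0.240)^0.400 = 169 K; PV^γ = const ⇒ P₂ = 25.0 kPa.

25.0 kPa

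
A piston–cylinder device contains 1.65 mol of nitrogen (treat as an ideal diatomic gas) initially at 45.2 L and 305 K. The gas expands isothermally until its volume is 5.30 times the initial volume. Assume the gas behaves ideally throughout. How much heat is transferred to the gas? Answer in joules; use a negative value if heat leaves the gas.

6980 J

P₁ = nRT₁/V₁ = 1.65×8.314×305/45.2 = 92.6 kPa.
Isothermal: T stays 305 K; PV = const ⇒ V₂ = 240 L, P₂ = 17.5 kPa.
ΔU = 0 (ideal gas, T constant).
W = nRT ln(V₂/V₁) = 1.65×8.314×305×ln(5.30) = 6980 J.
Q = ΔU + W = 6980 J.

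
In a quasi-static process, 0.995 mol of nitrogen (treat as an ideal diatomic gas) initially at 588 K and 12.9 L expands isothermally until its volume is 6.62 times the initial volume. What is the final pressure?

57.0 kPa

P₁ = nRT₁/V₁ = 0.995×8.314×588/12.9 = 377 kPa.
Isothermal: T stays 588 K; PV = const ⇒ V₂ = 85.4 L, P₂ = 57.0 kPa.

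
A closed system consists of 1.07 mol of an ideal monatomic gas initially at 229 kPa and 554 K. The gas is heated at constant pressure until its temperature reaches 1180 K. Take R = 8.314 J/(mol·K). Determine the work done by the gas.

V₁ = nRT₁/P₁ = 1.07×8.314×554/229 = 21.5 L.
Isobaric: P stays 229 kPa; V/T = const ⇒ T₂ = 1180 K, V₂ = 45.8 L.
W = PΔV = 229×(45.8−21.5) kPa·L = 5570 J.

5570 J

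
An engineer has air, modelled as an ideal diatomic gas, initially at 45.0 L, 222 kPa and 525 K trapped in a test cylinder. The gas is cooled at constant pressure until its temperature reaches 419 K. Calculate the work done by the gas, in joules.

-2020 J

n = P₁V₁/(RT₁) = 222×45.0/(8.314×525) = 2.29 mol.
Isobaric: P stays 222 kPa; V/T = const ⇒ T₂ = 419 K, V₂ = 35.9 L.
W = PΔV = 222×(35.9−45.0) kPa·L = -2020 J.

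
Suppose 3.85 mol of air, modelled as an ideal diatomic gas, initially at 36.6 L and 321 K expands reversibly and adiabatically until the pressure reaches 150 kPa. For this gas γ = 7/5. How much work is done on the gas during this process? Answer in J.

-4210 J

P₁ = nRT₁/V₁ = 3.85×8.314×321/36.6 = 281 kPa.
Adiabatic: T₂/T₁ = (P₂/P₁)^((γ−1)/γ) ⇒ T₂ = 321×(0.534)^0.286 = 268 K; V₂ = 57.3 L.
ΔU = nCvΔT = 3.85×20.8×(268−321) = -4210 J.
Q = 0 for an adiabatic process, so W = −ΔU = 4210 J.
Work done on the gas = −W_by = -4210 J.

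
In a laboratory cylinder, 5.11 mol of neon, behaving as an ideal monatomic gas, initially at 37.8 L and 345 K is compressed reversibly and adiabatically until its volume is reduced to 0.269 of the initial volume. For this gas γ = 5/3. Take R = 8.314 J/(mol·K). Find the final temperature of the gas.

828 K

P₁ = nRT₁/V₁ = 5.11×8.314×345/37.8 = 388 kPa.
Adiabatic: TV^(γ−1) = const ⇒ T₂ = 345×(3.72)^0.667 = 828 K; PV^γ = const ⇒ P₂ = 3460 kPa.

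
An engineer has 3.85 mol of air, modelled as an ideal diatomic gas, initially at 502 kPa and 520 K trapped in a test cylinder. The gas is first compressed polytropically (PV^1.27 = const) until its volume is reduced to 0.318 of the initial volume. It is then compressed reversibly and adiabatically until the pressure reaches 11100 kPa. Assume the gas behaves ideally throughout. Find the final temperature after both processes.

V₁ = nRT₁/P₁ = 3.85×8.314×520/502 = 33.2 L.
Step 1 — Polytropic n=1.27: T₂ = T₁(V₁/V₂)^(n−1) = 520×(3.14)^0.27 = 709 K; P₂ = P₁(V₁/V₂)^n = 2150 kPa.
W = (P₁V₁−P₂V₂)/(n−1) = (502×33.2−2150×10.5)/0.27 = -22300 J.
ΔU = nCvΔT = 3.85×20.8×(709−520) = 15100 J.
Q = ΔU + W = -7260 J.
State after step 1: P = 2150 kPa, V = 10.5 L, T = 709 K.
Step 2 — Adiabatic: T₂/T₁ = (P₂/P₁)^((γ−1)/γ) ⇒ T₂ = 709×(5.16)^0.286 = 1130 K; V₂ = 3.27 L.
ΔU = nCvΔT = 3.85×20.8×(1130−709) = 33900 J.
Q = 0 for an adiabatic process, so W = −ΔU = -33900 J.
Net over both steps: W = -56300 J, Q = -7260 J, ΔU = 49000 J.

1130 K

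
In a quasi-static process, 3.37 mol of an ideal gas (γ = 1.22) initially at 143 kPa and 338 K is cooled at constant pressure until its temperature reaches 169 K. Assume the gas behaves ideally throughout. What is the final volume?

33.1 L

V₁ = nRT₁/P₁ = 3.37×8.314×338/143 = 66.2 L.
Isobaric: P stays 143 kPa; V/T = const ⇒ T₂ = 169 K, V₂ = 33.1 L.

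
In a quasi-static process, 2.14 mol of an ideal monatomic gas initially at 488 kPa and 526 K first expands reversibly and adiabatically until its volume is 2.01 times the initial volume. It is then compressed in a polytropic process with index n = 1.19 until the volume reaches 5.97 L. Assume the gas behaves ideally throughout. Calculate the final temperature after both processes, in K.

471 K

V₁ = nRT₁/P₁ = 2.14×8.314×526/488 = 19.2 L.
Step 1 — Adiabatic: TV^(γ−1) = const ⇒ T₂ = 526×(0.498)^0.667 = 330 K; PV^γ = const ⇒ P₂ = 152 kPa.
ΔU = nCvΔT = 2.14×12.5×(330−526) = -5220 J.
Q = 0 for an adiabatic process, so W = −ΔU = 5220 J.
State after step 1: P = 152 kPa, V = 38.5 L, T = 330 K.
Step 2 — Polytropic n=1.19: T₂ = T₁(V₁/V₂)^(n−1) = 330×(6.46)^0.19 = 471 K; P₂ = P₁(V₁/V₂)^n = 1400 kPa.
W = (P₁V₁−P₂V₂)/(n−1) = (152×38.5−1400×5.97)/0.19 = -13200 J.
ΔU = nCvΔT = 2.14×12.5×(471−330) = 3750 J.
Q = ΔU + W = -9400 J.
Net over both steps: W = -7930 J, Q = -9400 J, ΔU = -1480 J.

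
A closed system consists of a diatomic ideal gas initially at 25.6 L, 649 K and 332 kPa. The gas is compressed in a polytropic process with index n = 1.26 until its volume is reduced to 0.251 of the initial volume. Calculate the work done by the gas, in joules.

-14100 J

n = P₁V₁/(RT₁) = 332×25.6/(8.314×649) = 1.58 mol.
Polytropic n=1.26: T₂ = T₁(V₁/V₂)^(n−1) = 649×(3.98)^0.26 = 930 K; P₂ = P₁(V₁/V₂)^n = 1890 kPa.
W = (P₁V₁−P₂V₂)/(n−1) = (332×25.6−1890×6.43)/0.26 = -14100 J.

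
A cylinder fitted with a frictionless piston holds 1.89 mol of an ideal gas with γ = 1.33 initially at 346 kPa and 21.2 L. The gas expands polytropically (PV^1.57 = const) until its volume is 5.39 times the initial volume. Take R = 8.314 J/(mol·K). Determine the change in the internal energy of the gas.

-13700 J

T₁ = P₁V₁/(nR) = 346×21.2/(1.89×8.314) = 467 K.
Polytropic n=1.57: T₂ = T₁(V₁/V₂)^(n−1) = 467×(0.186)^0.57 = 179 K; P₂ = P₁(V₁/V₂)^n = 24.6 kPa.
For an ideal gas ΔU = nCvΔT with Cv = R/(γ−1) = 25.2 J/(mol·K).
ΔU = 1.89×25.2×(179−467) = -13700 J.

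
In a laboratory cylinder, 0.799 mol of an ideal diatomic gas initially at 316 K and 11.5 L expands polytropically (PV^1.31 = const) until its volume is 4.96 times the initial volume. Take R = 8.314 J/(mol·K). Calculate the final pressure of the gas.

P₁ = nRT₁/V₁ = 0.799×8.314×316/11.5 = 183 kPa.
Polytropic n=1.31: T₂ = T₁(V₁/V₂)^(n−1) = 316×(0.202)^0.31 = 192 K; P₂ = P₁(V₁/V₂)^n = 22.4 kPa.

22.4 kPa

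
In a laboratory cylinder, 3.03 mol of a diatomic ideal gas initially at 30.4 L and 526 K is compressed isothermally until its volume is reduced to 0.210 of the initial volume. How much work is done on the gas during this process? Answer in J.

P₁ = nRT₁/V₁ = 3.03×8.314×526/30.4 = 436 kPa.
Isothermal: T stays 526 K; PV = const ⇒ V₂ = 6.38 L, P₂ = 2080 kPa.
W = nRT ln(V₂/V₁) = 3.03×8.314×526×ln(0.210) = -20700 J.
Work done on the gas = −W_by = 20700 J.

20700 J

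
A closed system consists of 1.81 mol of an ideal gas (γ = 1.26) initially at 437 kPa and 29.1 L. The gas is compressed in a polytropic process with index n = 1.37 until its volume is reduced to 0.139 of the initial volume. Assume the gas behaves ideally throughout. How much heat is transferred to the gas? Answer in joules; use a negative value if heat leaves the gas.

15600 J

T₁ = P₁V₁/(nR) = 437×29.1/(1.81×8.314) = 845 K.
Polytropic n=1.37: T₂ = T₁(V₁/V₂)^(n−1) = 845×(7.19)^0.37 = 1750 K; P₂ = P₁(V₁/V₂)^n = 6520 kPa.
W = (P₁V₁−P₂V₂)/(n−1) = (437×29.1−6520×4.04)/0.37 = -37000 J.
ΔU = nCvΔT = 1.81×32.0×(1750−845) = 52600 J.
Q = ΔU + W = 15600 J.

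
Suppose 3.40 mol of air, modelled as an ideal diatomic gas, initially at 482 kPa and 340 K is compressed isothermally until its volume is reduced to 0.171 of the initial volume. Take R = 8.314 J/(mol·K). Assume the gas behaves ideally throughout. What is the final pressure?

V₁ = nRT₁/P₁ = 3.40×8.314×340/482 = 19.9 L.
Isothermal: T stays 340 K; PV = const ⇒ V₂ = 3.41 L, P₂ = 2820 kPa.

2820 kPa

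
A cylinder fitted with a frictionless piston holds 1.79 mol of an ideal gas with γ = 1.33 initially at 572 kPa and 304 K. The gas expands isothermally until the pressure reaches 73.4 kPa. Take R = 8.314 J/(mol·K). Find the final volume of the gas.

61.6 L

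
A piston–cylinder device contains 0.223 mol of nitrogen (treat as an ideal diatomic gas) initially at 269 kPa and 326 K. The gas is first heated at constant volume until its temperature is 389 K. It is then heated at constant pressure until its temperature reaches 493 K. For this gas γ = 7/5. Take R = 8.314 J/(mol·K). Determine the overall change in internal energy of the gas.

774 J

V₁ = nRT₁/P₁ = 0.223×8.314×326/269 = 2.25 L.
Step 1 — Isochoric: V stays 2.25 L; P/T = const ⇒ T₂ = 389 K, P₂ = 321 kPa.
W = 0 (no volume change).
ΔU = nCvΔT = 0.223×20.8×(389−326) = 292 J.
Q = ΔU = 292 J.
State after step 1: P = 321 kPa, V = 2.25 L, T = 389 K.
Step 2 — Isobaric: P stays 321 kPa; V/T = const ⇒ T₂ = 493 K, V₂ = 2.85 L.
W = PΔV = 321×(2.85−2.25) kPa·L = 193 J.
ΔU = nCvΔT = 0.223×20.8×(493−389) = 482 J.
Q = ΔU + W = nCpΔT = 675 J.
Net over both steps: W = 193 J, Q = 967 J, ΔU = 774 J.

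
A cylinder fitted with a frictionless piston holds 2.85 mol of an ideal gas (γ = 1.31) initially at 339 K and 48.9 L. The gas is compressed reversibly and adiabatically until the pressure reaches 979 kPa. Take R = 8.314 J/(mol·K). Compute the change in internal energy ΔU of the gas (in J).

13600 J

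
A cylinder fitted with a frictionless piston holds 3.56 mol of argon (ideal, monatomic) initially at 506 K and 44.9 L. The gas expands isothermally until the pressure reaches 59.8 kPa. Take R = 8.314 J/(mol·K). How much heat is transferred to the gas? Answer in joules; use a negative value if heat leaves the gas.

P₁ = nRT₁/V₁ = 3.56×8.314×506/44.9 = 334 kPa.
Isothermal: T stays 506 K; PV = const ⇒ V₂ = 250 L, P₂ = 59.8 kPa.
ΔU = 0 (ideal gas, T constant).
W = nRT ln(V₂/V₁) = 3.56×8.314×506×ln(5.58) = 25700 J.
Q = ΔU + W = 25700 J.

25700 J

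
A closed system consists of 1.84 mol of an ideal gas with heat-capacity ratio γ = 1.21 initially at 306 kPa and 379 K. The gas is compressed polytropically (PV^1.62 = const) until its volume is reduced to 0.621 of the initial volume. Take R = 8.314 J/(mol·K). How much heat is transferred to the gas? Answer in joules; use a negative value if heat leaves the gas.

V₁ = nRT₁/P₁ = 1.84×8.314×379/306 = 18.9 L.
Polytropic n=1.62: T₂ = T₁(V₁/V₂)^(n−1) = 379×(1.61)^0.62 = 509 K; P₂ = P₁(V₁/V₂)^n = 662 kPa.
W = (P₁V₁−P₂V₂)/(n−1) = (306×18.9−662×11.8)/0.62 = -3210 J.
ΔU = nCvΔT = 1.84×39.6×(509−379) = 9490 J.
Q = ΔU + W = 6270 J.

6270 J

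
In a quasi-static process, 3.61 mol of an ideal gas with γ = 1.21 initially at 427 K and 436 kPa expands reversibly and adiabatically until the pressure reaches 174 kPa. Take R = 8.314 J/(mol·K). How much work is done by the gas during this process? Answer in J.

8990 J

V₁ = nRT₁/P₁ = 3.61×8.314×427/436 = 29.4 L.
Adiabatic: T₂/T₁ = (P₂/P₁)^((γ−1)/γ) ⇒ T₂ = 427×(0.399)^0.174 = 364 K; V₂ = 62.8 L.
ΔU = nCvΔT = 3.61×39.6×(364−427) = -8990 J.
Q = 0 for an adiabatic process, so W = −ΔU = 8990 J.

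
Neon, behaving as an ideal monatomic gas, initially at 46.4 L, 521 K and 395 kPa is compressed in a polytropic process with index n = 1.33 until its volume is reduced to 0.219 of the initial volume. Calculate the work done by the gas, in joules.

n = P₁V₁/(RT₁) = 395×46.4/(8.314×521) = 4.23 mol.
Polytropic n=1.33: T₂ = T₁(V₁/V₂)^(n−1) = 521×(4.57)^0.33 = 860 K; P₂ = P₁(V₁/V₂)^n = 2980 kPa.
W = (P₁V₁−P₂V₂)/(n−1) = (395×46.4−2980×10.2)/0.33 = -36100 J.

-36100 J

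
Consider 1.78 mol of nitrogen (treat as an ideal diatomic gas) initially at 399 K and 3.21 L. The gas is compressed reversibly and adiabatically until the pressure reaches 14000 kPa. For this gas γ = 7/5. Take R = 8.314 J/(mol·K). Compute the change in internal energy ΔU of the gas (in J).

11600 J

P₁ = nRT₁/V₁ = 1.78×8.314×399/3.21 = 1840 kPa.
Adiabatic: T₂/T₁ = (P₂/P₁)^((γ−1)/γ) ⇒ T₂ = 399×(7.61)^0.286 = 713 K; V₂ = 0.753 L.
For an ideal gas ΔU = nCvΔT with Cv = (5/2)R = 20.8 J/(mol·K).
ΔU = 1.78×20.8×(713−399) = 11600 J.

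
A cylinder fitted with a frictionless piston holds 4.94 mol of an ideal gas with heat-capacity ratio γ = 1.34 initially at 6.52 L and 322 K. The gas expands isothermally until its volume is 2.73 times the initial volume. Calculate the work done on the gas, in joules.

P₁ = nRT₁/V₁ = 4.94×8.314×322/6.52 = 2030 kPa.
Isothermal: T stays 322 K; PV = const ⇒ V₂ = 17.8 L, P₂ = 743 kPa.
W = nRT ln(V₂/V₁) = 4.94×8.314×322×ln(2.73) = 13300 J.
Work done on the gas = −W_by = -13300 J.

-13300 J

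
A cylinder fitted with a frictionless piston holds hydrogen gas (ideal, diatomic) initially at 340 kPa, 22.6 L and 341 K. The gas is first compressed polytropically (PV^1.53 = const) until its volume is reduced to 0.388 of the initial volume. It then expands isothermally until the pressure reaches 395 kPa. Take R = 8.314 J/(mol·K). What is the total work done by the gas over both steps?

n = P₁V₁/(RT₁) = 340×22.6/(8.314×341) = 2.71 mol.
Step 1 — Polytropic n=1.53: T₂ = T₁(V₁/V₂)^(n−1) = 341×(2.58)^0.53 = 563 K; P₂ = P₁(V₁/V₂)^n = 1450 kPa.
W = (P₁V₁−P₂V₂)/(n−1) = (340×22.6−1450×8.77)/0.53 = -9450 J.
ΔU = nCvΔT = 2.71×20.8×(563−341) = 12500 J.
Q = ΔU + W = 3070 J.
State after step 1: P = 1450 kPa, V = 8.77 L, T = 563 K.
Step 2 — Isothermal: T stays 563 K; PV = const ⇒ V₂ = 32.1 L, P₂ = 395 kPa.
ΔU = 0 (ideal gas, T constant).
W = nRT ln(V₂/V₁) = 2.71×8.314×563×ln(3.66) = 16500 J.
Q = ΔU + W = 16500 J.
Net over both steps: W = 7030 J, Q = 19600 J, ΔU = 12500 J.

7030 J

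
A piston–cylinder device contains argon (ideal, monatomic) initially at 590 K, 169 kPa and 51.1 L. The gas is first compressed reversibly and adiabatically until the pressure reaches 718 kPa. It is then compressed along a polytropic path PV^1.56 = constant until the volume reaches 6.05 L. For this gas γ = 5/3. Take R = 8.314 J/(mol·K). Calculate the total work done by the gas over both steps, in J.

-38500 J

n = P₁V₁/(RT₁) = 169×51.1/(8.314×590) = 1.76 mol.
Step 1 — Adiabatic: T₂/T₁ = (P₂/P₁)^((γ−1)/γ) ⇒ T₂ = 590×(4.25)^0.400 = 1050 K; V₂ = 21.5 L.
ΔU = nCvΔT = 1.76×12.5×(1050−590) = 10200 J.
Q = 0 for an adiabatic process, so W = −ΔU = -10200 J.
State after step 1: P = 718 kPa, V = 21.5 L, T = 1050 K.
Step 2 — Polytropic n=1.56: T₂ = T₁(V₁/V₂)^(n−1) = 1050×(3.55)^0.56 = 2140 K; P₂ = P₁(V₁/V₂)^n = 5170 kPa.
W = (P₁V₁−P₂V₂)/(n−1) = (718×21.5−5170×6.05)/0.56 = -28400 J.
ΔU = nCvΔT = 1.76×12.5×(2140−1050) = 23800 J.
Q = ΔU + W = -4540 J.
Net over both steps: W = -38500 J, Q = -4540 J, ΔU = 34000 J.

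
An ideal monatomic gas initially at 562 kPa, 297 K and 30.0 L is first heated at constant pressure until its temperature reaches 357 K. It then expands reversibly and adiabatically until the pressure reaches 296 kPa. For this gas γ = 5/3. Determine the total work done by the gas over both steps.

n = P₁V₁/(RT₁) = 562×30.0/(8.314×297) = 6.83 mol.
Step 1 — Isobaric: P stays 562 kPa; V/T = const ⇒ T₂ = 357 K, V₂ = 36.1 L.
W = PΔV = 562×(36.1−30.0) kPa·L = 3410 J.
ΔU = nCvΔT = 6.83×12.5×(357−297) = 5110 J.
Q = ΔU + W = nCpΔT = 8520 J.
State after step 1: P = 562 kPa, V = 36.1 L, T = 357 K.
Step 2 — Adiabatic: T₂/T₁ = (P₂/P₁)^((γ−1)/γ) ⇒ T₂ = 357×(0.527)^0.400 = 276 K; V₂ = 53.0 L.
ΔU = nCvΔT = 6.83×12.5×(276−357) = -6880 J.
Q = 0 for an adiabatic process, so W = −ΔU = 6880 J.
Net over both steps: W = 10300 J, Q = 8520 J, ΔU = -1770 J.

10300 J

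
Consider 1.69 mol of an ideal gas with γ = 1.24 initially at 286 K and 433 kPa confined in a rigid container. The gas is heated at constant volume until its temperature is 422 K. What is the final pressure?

V₁ = nRT₁/P₁ = 1.69×8.314×286/433 = 9.28 L.
Isochoric: V stays 9.28 L; P/T = const ⇒ T₂ = 422 K, P₂ = 639 kPa.

639 kPa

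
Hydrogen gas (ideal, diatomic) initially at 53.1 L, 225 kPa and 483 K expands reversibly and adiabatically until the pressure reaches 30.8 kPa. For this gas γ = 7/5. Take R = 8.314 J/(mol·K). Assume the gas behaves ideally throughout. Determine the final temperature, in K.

274 K

Adiabatic: T₂/T₁ = (P₂/P₁)^((γ−1)/γ) ⇒ T₂ = 483×(0.137)^0.286 = 274 K; V₂ = 220 L.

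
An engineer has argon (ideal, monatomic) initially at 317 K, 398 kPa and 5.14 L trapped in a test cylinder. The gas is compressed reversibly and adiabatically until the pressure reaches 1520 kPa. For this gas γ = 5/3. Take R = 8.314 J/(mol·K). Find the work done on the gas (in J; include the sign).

2180 J

n = P₁V₁/(RT₁) = 398×5.14/(8.314×317) = 0.776 mol.
Adiabatic: T₂/T₁ = (P₂/P₁)^((γ−1)/γ) ⇒ T₂ = 317×(3.82)^0.400 = 542 K; V₂ = 2.30 L.
ΔU = nCvΔT = 0.776×12.5×(542−317) = 2180 J.
Q = 0 for an adiabatic process, so W = −ΔU = -2180 J.
Work done on the gas = −W_by = 2180 J.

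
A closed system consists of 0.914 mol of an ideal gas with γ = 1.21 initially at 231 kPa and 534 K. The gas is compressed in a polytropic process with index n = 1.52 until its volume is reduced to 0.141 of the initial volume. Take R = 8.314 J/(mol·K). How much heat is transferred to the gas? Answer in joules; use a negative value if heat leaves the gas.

V₁ = nRT₁/P₁ = 0.914×8.314×534/231 = 17.6 L.
Polytropic n=1.52: T₂ = T₁(V₁/V₂)^(n−1) = 534×(7.09)^0.52 = 1480 K; P₂ = P₁(V₁/V₂)^n = 4540 kPa.
W = (P₁V₁−P₂V₂)/(n−1) = (231×17.6−4540×2.48)/0.52 = -13800 J.
ΔU = nCvΔT = 0.914×39.6×(1480−534) = 34200 J.
Q = ΔU + W = 20400 J.

20400 J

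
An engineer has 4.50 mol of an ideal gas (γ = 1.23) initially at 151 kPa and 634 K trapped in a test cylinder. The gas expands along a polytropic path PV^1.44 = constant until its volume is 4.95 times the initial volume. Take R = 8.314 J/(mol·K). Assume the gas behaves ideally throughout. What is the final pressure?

15.1 kPa

V₁ = nRT₁/P₁ = 4.50×8.314×634/151 = 157 L.
Polytropic n=1.44: T₂ = T₁(V₁/V₂)^(n−1) = 634×(0.202)^0.44 = 314 K; P₂ = P₁(V₁/V₂)^n = 15.1 kPa.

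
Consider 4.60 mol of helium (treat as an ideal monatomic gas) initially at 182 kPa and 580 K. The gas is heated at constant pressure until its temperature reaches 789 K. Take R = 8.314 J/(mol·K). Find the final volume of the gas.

V₁ = nRT₁/P₁ = 4.60×8.314×580/182 = 122 L.
Isobaric: P stays 182 kPa; V/T = const ⇒ T₂ = 789 K, V₂ = 166 L.

166 L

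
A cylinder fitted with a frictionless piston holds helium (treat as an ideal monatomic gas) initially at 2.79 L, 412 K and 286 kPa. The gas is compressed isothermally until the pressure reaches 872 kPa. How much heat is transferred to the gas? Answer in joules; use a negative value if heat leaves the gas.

-890 J

n = P₁V₁/(RT₁) = 286×2.79/(8.314×412) = 0.233 mol.
Isothermal: T stays 412 K; PV = const ⇒ V₂ = 0.915 L, P₂ = 872 kPa.
ΔU = 0 (ideal gas, T constant).
W = nRT ln(V₂/V₁) = 0.233×8.314×412×ln(0.328) = -890 J.
Q = ΔU + W = -890 J.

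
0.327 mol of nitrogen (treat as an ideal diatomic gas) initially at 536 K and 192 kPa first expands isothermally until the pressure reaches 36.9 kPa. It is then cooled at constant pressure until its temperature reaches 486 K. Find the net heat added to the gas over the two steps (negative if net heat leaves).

V₁ = nRT₁/P₁ = 0.327×8.314×536/192 = 7.59 L.
Step 1 — Isothermal: T stays 536 K; PV = const ⇒ V₂ = 39.5 L, P₂ = 36.9 kPa.
ΔU = 0 (ideal gas, T constant).
W = nRT ln(V₂/V₁) = 0.327×8.314×536×ln(5.20) = 2400 J.
Q = ΔU + W = 2400 J.
State after step 1: P = 36.9 kPa, V = 39.5 L, T = 536 K.
Step 2 — Isobaric: P stays 36.9 kPa; V/T = const ⇒ T₂ = 486 K, V₂ = 35.8 L.
W = PΔV = 36.9×(35.8−39.5) kPa·L = -136 J.
ΔU = nCvΔT = 0.327×20.8×(486−536) = -340 J.
Q = ΔU + W = nCpΔT = -476 J.
Net over both steps: W = 2270 J, Q = 1930 J, ΔU = -340 J.

1930 J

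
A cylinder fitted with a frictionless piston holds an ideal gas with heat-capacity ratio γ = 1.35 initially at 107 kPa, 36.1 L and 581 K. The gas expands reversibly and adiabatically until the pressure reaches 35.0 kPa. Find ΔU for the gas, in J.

-2780 J

n = P₁V₁/(RT₁) = 107×36.1/(8.314×581) = 0.800 mol.
Adiabatic: T₂/T₁ = (P₂/P₁)^((γ−1)/γ) ⇒ T₂ = 581×(0.327)^0.259 = 435 K; V₂ = 82.6 L.
For an ideal gas ΔU = nCvΔT with Cv = R/(γ−1) = 23.8 J/(mol·K).
ΔU = 0.800×23.8×(435−581) = -2780 J.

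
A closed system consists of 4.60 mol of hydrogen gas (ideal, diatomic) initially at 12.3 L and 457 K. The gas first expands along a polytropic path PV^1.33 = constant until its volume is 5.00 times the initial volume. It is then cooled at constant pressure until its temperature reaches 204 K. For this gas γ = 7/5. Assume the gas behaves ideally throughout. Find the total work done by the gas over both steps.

19300 J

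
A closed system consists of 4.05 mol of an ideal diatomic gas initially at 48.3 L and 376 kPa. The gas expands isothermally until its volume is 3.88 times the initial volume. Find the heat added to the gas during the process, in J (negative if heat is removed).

24600 J

T₁ = P₁V₁/(nR) = 376×48.3/(4.05×8.314) = 539 K.
Isothermal: T stays 539 K; PV = const ⇒ V₂ = 187 L, P₂ = 96.9 kPa.
ΔU = 0 (ideal gas, T constant).
W = nRT ln(V₂/V₁) = 4.05×8.314×539×ln(3.88) = 24600 J.
Q = ΔU + W = 24600 J.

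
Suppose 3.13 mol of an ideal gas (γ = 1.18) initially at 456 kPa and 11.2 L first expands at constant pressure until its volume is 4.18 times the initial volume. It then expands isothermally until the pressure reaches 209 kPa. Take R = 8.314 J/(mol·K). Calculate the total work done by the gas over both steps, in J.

T₁ = P₁V₁/(nR) = 456×11.2/(3.13×8.314) = 196 K.
Step 1 — Isobaric: P stays 456 kPa; V/T = const ⇒ T₂ = 820 K, V₂ = 46.8 L.
W = PΔV = 456×(46.8−11.2) kPa·L = 16200 J.
ΔU = nCvΔT = 3.13×46.2×(820−196) = 90200 J.
Q = ΔU + W = nCpΔT = 106000 J.
State after step 1: P = 456 kPa, V = 46.8 L, T = 820 K.
Step 2 — Isothermal: T stays 820 K; PV = const ⇒ V₂ = 102 L, P₂ = 209 kPa.
ΔU = 0 (ideal gas, T constant).
W = nRT ln(V₂/V₁) = 3.13×8.314×820×ln(2.18) = 16700 J.
Q = ΔU + W = 16700 J.
Net over both steps: W = 32900 J, Q = 123000 J, ΔU = 90200 J.

32900 J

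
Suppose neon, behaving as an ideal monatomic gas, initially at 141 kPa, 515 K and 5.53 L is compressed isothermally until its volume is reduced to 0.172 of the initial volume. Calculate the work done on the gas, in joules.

n = P₁V₁/(RT₁) = 141×5.53/(8.314×515) = 0.182 mol.
Isothermal: T stays 515 K; PV = const ⇒ V₂ = 0.951 L, P₂ = 820 kPa.
W = nRT ln(V₂/V₁) = 0.182×8.314×515×ln(0.172) = -1370 J.
Work done on the gas = −W_by = 1370 J.

1370 J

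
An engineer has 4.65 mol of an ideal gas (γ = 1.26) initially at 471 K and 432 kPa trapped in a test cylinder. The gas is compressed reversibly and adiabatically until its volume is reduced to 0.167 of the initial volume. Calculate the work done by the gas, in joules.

V₁ = nRT₁/P₁ = 4.65×8.314×471/432 = 42.2 L.
Adiabatic: TV^(γ−1) = const ⇒ T₂ = 471×(5.99)^0.260 = 750 K; PV^γ = const ⇒ P₂ = 4120 kPa.
ΔU = nCvΔT = 4.65×32.0×(750−471) = 41500 J.
Q = 0 for an adiabatic process, so W = −ΔU = -41500 J.

-41500 J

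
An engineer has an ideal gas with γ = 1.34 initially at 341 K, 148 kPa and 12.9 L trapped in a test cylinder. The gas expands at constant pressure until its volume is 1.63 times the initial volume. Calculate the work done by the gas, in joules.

1200 J

n = P₁V₁/(RT₁) = 148×12.9/(8.314×341) = 0.673 mol.
Isobaric: P stays 148 kPa; V/T = const ⇒ T₂ = 556 K, V₂ = 21.0 L.
W = PΔV = 148×(21.0−12.9) kPa·L = 1200 J.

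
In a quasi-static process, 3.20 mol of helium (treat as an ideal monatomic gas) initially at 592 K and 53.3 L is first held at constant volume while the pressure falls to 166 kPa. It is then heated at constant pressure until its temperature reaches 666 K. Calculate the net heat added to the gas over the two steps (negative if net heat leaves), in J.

P₁ = nRT₁/V₁ = 3.20×8.314×592/53.3 = 295 kPa.
Step 1 — Isochoric: V stays 53.3 L; P/T = const ⇒ T₂ = 333 K, P₂ = 166 kPa.
W = 0 (no volume change).
ΔU = nCvΔT = 3.20×12.5×(333−592) = -10400 J.
Q = ΔU = -10400 J.
State after step 1: P = 166 kPa, V = 53.3 L, T = 333 K.
Step 2 — Isobaric: P stays 166 kPa; V/T = const ⇒ T₂ = 666 K, V₂ = 107 L.
W = PΔV = 166×(107−53.3) kPa·L = 8870 J.
ΔU = nCvΔT = 3.20×12.5×(666−333) = 13300 J.
Q = ΔU + W = nCpΔT = 22200 J.
Net over both steps: W = 8870 J, Q = 11800 J, ΔU = 2950 J.

11800 J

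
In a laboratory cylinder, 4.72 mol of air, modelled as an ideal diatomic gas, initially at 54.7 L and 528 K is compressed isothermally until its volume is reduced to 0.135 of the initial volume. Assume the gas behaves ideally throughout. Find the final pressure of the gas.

P₁ = nRT₁/V₁ = 4.72×8.314×528/54.7 = 379 kPa.
Isothermal: T stays 528 K; PV = const ⇒ V₂ = 7.38 L, P₂ = 2810 kPa.

2810 kPa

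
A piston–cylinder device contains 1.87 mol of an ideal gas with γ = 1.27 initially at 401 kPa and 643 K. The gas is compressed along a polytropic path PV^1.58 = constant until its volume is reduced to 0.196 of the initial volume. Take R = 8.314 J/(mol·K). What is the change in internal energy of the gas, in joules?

58300 J

V₁ = nRT₁/P₁ = 1.87×8.314×643/401 = 24.9 L.
Polytropic n=1.58: T₂ = T₁(V₁/V₂)^(n−1) = 643×(5.10)^0.58 = 1650 K; P₂ = P₁(V₁/V₂)^n = 5260 kPa.
For an ideal gas ΔU = nCvΔT with Cv = R/(γ−1) = 30.8 J/(mol·K).
ΔU = 1.87×30.8×(1650−643) = 58300 J.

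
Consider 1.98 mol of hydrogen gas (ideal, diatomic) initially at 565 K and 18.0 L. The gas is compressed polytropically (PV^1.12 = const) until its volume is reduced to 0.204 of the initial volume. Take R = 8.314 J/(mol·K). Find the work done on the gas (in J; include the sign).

P₁ = nRT₁/V₁ = 1.98×8.314×565/18.0 = 517 kPa.
Polytropic n=1.12: T₂ = T₁(V₁/V₂)^(n−1) = 565×(4.90)^0.12 = 684 K; P₂ = P₁(V₁/V₂)^n = 3070 kPa.
W = (P₁V₁−P₂V₂)/(n−1) = (517×18.0−3070×3.67)/0.12 = -16300 J.
Work done on the gas = −W_by = 16300 J.

16300 J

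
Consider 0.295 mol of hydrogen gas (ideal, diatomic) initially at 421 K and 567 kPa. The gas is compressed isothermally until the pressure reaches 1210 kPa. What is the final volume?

0.853 L

V₁ = nRT₁/P₁ = 0.295×8.314×421/567 = 1.82 L.
Isothermal: T stays 421 K; PV = const ⇒ V₂ = 0.853 L, P₂ = 1210 kPa.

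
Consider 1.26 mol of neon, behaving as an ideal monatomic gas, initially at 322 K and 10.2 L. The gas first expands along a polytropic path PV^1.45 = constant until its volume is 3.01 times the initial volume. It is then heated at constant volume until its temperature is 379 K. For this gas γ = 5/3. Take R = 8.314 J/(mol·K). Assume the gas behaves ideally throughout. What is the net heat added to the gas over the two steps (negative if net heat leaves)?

P₁ = nRT₁/V₁ = 1.26×8.314×322/10.2 = 331 kPa.
Step 1 — Polytropic n=1.45: T₂ = T₁(V₁/V₂)^(n−1) = 322×(0.332)^0.45 = 196 K; P₂ = P₁(V₁/V₂)^n = 66.9 kPa.
W = (P₁V₁−P₂V₂)/(n−1) = (331×10.2−66.9×30.7)/0.45 = 2930 J.
ΔU = nCvΔT = 1.26×12.5×(196−322) = -1980 J.
Q = ΔU + W = 952 J.
State after step 1: P = 66.9 kPa, V = 30.7 L, T = 196 K.
Step 2 — Isochoric: V stays 30.7 L; P/T = const ⇒ T₂ = 379 K, P₂ = 129 kPa.
W = 0 (no volume change).
ΔU = nCvΔT = 1.26×12.5×(379−196) = 2870 J.
Q = ΔU = 2870 J.
Net over both steps: W = 2930 J, Q = 3830 J, ΔU = 896 J.

3830 J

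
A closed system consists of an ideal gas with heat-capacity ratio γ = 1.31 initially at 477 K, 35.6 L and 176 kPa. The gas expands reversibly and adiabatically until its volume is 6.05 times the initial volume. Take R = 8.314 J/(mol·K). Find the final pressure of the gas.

Adiabatic: TV^(γ−1) = const ⇒ T₂ = 477×(0.165)^0.310 = 273 K; PV^γ = const ⇒ P₂ = 16.6 kPa.

16.6 kPa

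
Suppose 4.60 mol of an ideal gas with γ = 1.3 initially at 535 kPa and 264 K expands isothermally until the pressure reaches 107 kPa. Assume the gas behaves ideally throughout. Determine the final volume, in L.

94.4 L

V₁ = nRT₁/P₁ = 4.60×8.314×264/535 = 18.9 L.
Isothermal: T stays 264 K; PV = const ⇒ V₂ = 94.4 L, P₂ = 107 kPa.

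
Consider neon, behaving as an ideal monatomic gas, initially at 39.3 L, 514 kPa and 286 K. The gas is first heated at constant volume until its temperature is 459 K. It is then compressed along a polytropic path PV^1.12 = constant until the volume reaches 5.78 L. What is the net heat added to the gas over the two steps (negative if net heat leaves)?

-39000 J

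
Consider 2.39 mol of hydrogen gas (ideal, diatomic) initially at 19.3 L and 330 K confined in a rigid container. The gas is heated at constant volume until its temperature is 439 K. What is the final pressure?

452 kPa

P₁ = nRT₁/V₁ = 2.39×8.314×330/19.3 = 340 kPa.
Isochoric: V stays 19.3 L; P/T = const ⇒ T₂ = 439 K, P₂ = 452 kPa.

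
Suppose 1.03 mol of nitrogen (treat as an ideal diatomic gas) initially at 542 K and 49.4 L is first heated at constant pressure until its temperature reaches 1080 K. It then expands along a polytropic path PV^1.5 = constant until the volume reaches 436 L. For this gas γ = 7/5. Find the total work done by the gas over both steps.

14300 J

P₁ = nRT₁/V₁ = 1.03×8.314×542/49.4 = 94.0 kPa.
Step 1 — Isobaric: P stays 94.0 kPa; V/T = const ⇒ T₂ = 1080 K, V₂ = 98.4 L.
W = PΔV = 94.0×(98.4−49.4) kPa·L = 4610 J.
ΔU = nCvΔT = 1.03×20.8×(1080−542) = 11500 J.
Q = ΔU + W = nCpΔT = 16100 J.
State after step 1: P = 94.0 kPa, V = 98.4 L, T = 1080 K.
Step 2 — Polytropic n=1.5: T₂ = T₁(V₁/V₂)^(n−1) = 1080×(0.226)^0.50 = 513 K; P₂ = P₁(V₁/V₂)^n = 10.1 kPa.
W = (P₁V₁−P₂V₂)/(n−1) = (94.0×98.4−10.1×436)/0.50 = 9710 J.
ΔU = nCvΔT = 1.03×20.8×(513−1080) = -12100 J.
Q = ΔU + W = -2430 J.
Net over both steps: W = 14300 J, Q = 13700 J, ΔU = -617 J.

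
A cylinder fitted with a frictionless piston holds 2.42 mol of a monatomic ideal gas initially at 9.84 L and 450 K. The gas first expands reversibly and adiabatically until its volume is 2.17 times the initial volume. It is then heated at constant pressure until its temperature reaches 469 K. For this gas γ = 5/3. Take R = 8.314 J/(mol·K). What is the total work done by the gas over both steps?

P₁ = nRT₁/V₁ = 2.42×8.314×450/9.84 = 920 kPa.
Step 1 — Adiabatic: TV^(γ−1) = const ⇒ T₂ = 450×(0.461)^0.667 = 268 K; PV^γ = const ⇒ P₂ = 253 kPa.
ΔU = nCvΔT = 2.42×12.5×(268−450) = -5480 J.
Q = 0 for an adiabatic process, so W = −ΔU = 5480 J.
State after step 1: P = 253 kPa, V = 21.4 L, T = 268 K.
Step 2 — Isobaric: P stays 253 kPa; V/T = const ⇒ T₂ = 469 K, V₂ = 37.3 L.
W = PΔV = 253×(37.3−21.4) kPa·L = 4030 J.
ΔU = nCvΔT = 2.42×12.5×(469−268) = 6050 J.
Q = ΔU + W = nCpΔT = 10100 J.
Net over both steps: W = 9510 J, Q = 10100 J, ΔU = 573 J.

9510 J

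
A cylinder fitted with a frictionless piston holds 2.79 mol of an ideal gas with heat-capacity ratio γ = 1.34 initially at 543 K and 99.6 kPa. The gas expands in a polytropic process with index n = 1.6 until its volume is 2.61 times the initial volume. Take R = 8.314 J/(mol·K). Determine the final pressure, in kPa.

21.5 kPa

V₁ = nRT₁/P₁ = 2.79×8.314×543/99.6 = 126 L.
Polytropic n=1.6: T₂ = T₁(V₁/V₂)^(n−1) = 543×(0.383)^0.60 = 305 K; P₂ = P₁(V₁/V₂)^n = 21.5 kPa.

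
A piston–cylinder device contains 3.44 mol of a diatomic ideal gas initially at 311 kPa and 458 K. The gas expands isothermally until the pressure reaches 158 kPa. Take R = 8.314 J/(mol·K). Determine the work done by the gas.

8870 J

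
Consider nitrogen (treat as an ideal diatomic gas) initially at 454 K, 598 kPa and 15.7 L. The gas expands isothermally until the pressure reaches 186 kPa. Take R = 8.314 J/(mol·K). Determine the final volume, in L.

50.5 L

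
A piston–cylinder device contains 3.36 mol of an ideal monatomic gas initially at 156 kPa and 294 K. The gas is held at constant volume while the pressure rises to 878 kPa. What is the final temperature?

1650 K

V₁ = nRT₁/P₁ = 3.36×8.314×294/156 = 52.6 L.
Isochoric: V stays 52.6 L; P/T = const ⇒ T₂ = 1650 K, P₂ = 878 kPa.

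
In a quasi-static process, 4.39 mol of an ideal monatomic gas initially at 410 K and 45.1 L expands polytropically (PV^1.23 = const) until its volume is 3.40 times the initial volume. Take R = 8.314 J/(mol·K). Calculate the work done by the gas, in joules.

16000 J

P₁ = nRT₁/V₁ = 4.39×8.314×410/45.1 = 332 kPa.
Polytropic n=1.23: T₂ = T₁(V₁/V₂)^(n−1) = 410×(0.294)^0.23 = 309 K; P₂ = P₁(V₁/V₂)^n = 73.6 kPa.
W = (P₁V₁−P₂V₂)/(n−1) = (332×45.1−73.6×153)/0.23 = 16000 J.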